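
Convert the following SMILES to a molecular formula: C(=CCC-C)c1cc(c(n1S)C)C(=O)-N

Heavy atoms from the SMILES: 11 C, 2 N, 1 O, 1 S.
Implicit hydrogens by atom environment:
  3 × C (aromatic): no H
  2 × C: 3 H each → 6
  2 × C: 2 H each → 4
  2 × C: 1 H each → 2
  1 × C (aromatic): 1 H
  1 × C: no H
  1 × N: 2 H
  1 × N (aromatic): no H
  1 × O: no H
  1 × S: 1 H
  Total hydrogens = 16.
Molecular formula: C11H16N2OS

C11H16N2OS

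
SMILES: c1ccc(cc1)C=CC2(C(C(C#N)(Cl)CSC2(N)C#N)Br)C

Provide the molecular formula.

Heavy atoms from the SMILES: 1 Br, 16 C, 1 Cl, 3 N, 1 S.
Implicit hydrogens by atom environment:
  5 × C (aromatic): 1 H each → 5
  5 × C: no H
  3 × C: 1 H each → 3
  2 × N: no H
  1 × Br: no H
  1 × C: 3 H
  1 × C: 2 H
  1 × C (aromatic): no H
  1 × Cl: no H
  1 × N: 2 H
  1 × S: no H
  Total hydrogens = 15.
Molecular formula: C16H15BrClN3S

C16H15BrClN3S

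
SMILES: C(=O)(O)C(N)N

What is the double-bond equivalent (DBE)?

1

Molecular formula from the SMILES: C2H6N2O2.
DoU = (2C + 2 + N − H − X)/2 = (2·2 + 2 + 2 − 6 − 0)/2 = 2/2 = 1.
(Structurally: 0 ring(s) + 1 π bond(s) = 1.)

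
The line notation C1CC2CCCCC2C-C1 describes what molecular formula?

Heavy atoms from the SMILES: 10 C.
Implicit hydrogens by atom environment:
  8 × C: 2 H each → 16
  2 × C: 1 H each → 2
  Total hydrogens = 18.
Molecular formula: C10H18

C10H18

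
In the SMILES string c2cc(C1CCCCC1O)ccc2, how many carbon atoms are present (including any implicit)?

The symbol for carbon appears 12 times in the SMILES. Lowercase c denotes aromatic carbon and counts toward C.

12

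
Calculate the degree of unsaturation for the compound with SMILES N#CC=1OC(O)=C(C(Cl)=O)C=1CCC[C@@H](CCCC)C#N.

Molecular formula from the SMILES: C15H17ClN2O3.
DoU = (2C + 2 + N − H − X)/2 = (2·15 + 2 + 2 − 17 − 1)/2 = 16/2 = 8.
(Structurally: 1 ring(s) + 7 π bond(s) = 8.)

8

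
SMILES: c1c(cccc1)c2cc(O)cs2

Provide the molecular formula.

C10H8OS

Heavy atoms from the SMILES: 10 C, 1 O, 1 S.
Implicit hydrogens by atom environment:
  7 × C (aromatic): 1 H each → 7
  3 × C (aromatic): no H
  1 × O: 1 H
  1 × S (aromatic): no H
  Total hydrogens = 8.
Molecular formula: C10H8OS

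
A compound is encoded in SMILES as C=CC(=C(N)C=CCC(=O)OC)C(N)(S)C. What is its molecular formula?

Heavy atoms from the SMILES: 11 C, 2 N, 2 O, 1 S.
Implicit hydrogens by atom environment:
  4 × C: no H
  3 × C: 1 H each → 3
  2 × C: 3 H each → 6
  2 × C: 2 H each → 4
  2 × N: 2 H each → 4
  2 × O: no H
  1 × S: 1 H
  Total hydrogens = 18.
Molecular formula: C11H18N2O2S

C11H18N2O2S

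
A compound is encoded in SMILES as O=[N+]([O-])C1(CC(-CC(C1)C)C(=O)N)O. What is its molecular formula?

Heavy atoms from the SMILES: 8 C, 2 N, 4 O.
Implicit hydrogens by atom environment:
  3 × C: 2 H each → 6
  2 × C: 1 H each → 2
  2 × C: no H
  2 × O: no H
  1 × C: 3 H
  1 × N: 2 H
  1 × N (charge +1): no H
  1 × O: 1 H
  1 × O (charge -1): no H
  Total hydrogens = 14.
Molecular formula: C8H14N2O4

C8H14N2O4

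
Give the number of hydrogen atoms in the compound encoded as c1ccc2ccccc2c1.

Hydrogens are implicit in SMILES; fill each atom to its normal valence:
  8 × C (aromatic): 1 H each → 8
  2 × C (aromatic): no H
  Total hydrogens = 8.

8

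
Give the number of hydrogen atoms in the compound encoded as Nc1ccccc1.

7

Hydrogens are implicit in SMILES; fill each atom to its normal valence:
  5 × C (aromatic): 1 H each → 5
  1 × C (aromatic): no H
  1 × N: 2 H
  Total hydrogens = 7.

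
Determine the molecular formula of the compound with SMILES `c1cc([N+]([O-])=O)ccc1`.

Heavy atoms from the SMILES: 6 C, 1 N, 2 O.
Implicit hydrogens by atom environment:
  5 × C (aromatic): 1 H each → 5
  1 × C (aromatic): no H
  1 × N (charge +1): no H
  1 × O: no H
  1 × O (charge -1): no H
  Total hydrogens = 5.
Molecular formula: C6H5NO2

C6H5NO2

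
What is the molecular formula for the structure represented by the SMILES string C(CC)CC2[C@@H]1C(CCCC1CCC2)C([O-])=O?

C15H25O2-

Heavy atoms from the SMILES: 15 C, 2 O.
Implicit hydrogens by atom environment:
  9 × C: 2 H each → 18
  4 × C: 1 H each → 4
  1 × C: 3 H
  1 × C: no H
  1 × O: no H
  1 × O (charge -1): no H
  Total hydrogens = 25.
Net charge -1.
Molecular formula: C15H25O2-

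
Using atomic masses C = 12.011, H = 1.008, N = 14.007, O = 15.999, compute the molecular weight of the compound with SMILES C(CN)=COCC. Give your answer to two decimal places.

Molecular formula: C5H11NO.
M = 5×12.011 + 11×1.008 + 1×14.007 + 1×15.999 = 101.15 g/mol.

101.15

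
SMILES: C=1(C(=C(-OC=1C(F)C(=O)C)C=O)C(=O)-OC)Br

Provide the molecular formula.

C10H8BrFO5

Heavy atoms from the SMILES: 1 Br, 10 C, 1 F, 5 O.
Implicit hydrogens by atom environment:
  4 × C (aromatic): no H
  4 × O: no H
  2 × C: 3 H each → 6
  2 × C: 1 H each → 2
  2 × C: no H
  1 × Br: no H
  1 × F: no H
  1 × O (aromatic): no H
  Total hydrogens = 8.
Molecular formula: C10H8BrFO5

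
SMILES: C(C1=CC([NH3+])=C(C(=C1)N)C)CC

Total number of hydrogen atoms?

Hydrogens are implicit in SMILES; fill each atom to its normal valence:
  4 × C (aromatic): no H
  2 × C: 3 H each → 6
  2 × C: 2 H each → 4
  2 × C (aromatic): 1 H each → 2
  1 × N (charge +1): 3 H
  1 × N: 2 H
  Total hydrogens = 17.

17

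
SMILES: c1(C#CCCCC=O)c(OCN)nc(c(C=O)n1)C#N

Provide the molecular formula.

Heavy atoms from the SMILES: 13 C, 4 N, 3 O.
Implicit hydrogens by atom environment:
  4 × C: 2 H each → 8
  4 × C (aromatic): no H
  3 × C: no H
  3 × O: no H
  2 × C: 1 H each → 2
  2 × N (aromatic): no H
  1 × N: 2 H
  1 × N: no H
  Total hydrogens = 12.
Molecular formula: C13H12N4O3

C13H12N4O3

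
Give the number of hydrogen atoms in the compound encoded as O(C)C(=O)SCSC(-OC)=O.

8

Hydrogens are implicit in SMILES; fill each atom to its normal valence:
  4 × O: no H
  2 × C: 3 H each → 6
  2 × C: no H
  2 × S: no H
  1 × C: 2 H
  Total hydrogens = 8.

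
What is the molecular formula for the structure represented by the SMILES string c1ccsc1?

Heavy atoms from the SMILES: 4 C, 1 S.
Implicit hydrogens by atom environment:
  4 × C (aromatic): 1 H each → 4
  1 × S (aromatic): no H
  Total hydrogens = 4.
Molecular formula: C4H4S

C4H4S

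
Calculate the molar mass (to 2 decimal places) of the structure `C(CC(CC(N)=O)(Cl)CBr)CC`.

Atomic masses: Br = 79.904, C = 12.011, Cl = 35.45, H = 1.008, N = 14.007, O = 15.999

Molecular formula: C8H15BrClNO.
M = 1×79.904 + 8×12.011 + 1×35.45 + 15×1.008 + 1×14.007 + 1×15.999 = 256.57 g/mol.

256.57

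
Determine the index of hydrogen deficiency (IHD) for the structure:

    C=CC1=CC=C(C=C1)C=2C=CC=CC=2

Molecular formula from the SMILES: C14H12.
DoU = (2C + 2 + N − H − X)/2 = (2·14 + 2 + 0 − 12 − 0)/2 = 18/2 = 9.
(Structurally: 2 ring(s) + 7 π bond(s) = 9.)

9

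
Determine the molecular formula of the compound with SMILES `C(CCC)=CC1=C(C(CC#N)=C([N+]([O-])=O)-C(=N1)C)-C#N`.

Heavy atoms from the SMILES: 14 C, 4 N, 2 O.
Implicit hydrogens by atom environment:
  5 × C (aromatic): no H
  3 × C: 2 H each → 6
  2 × C: 3 H each → 6
  2 × C: 1 H each → 2
  2 × C: no H
  2 × N: no H
  1 × N (aromatic): no H
  1 × N (charge +1): no H
  1 × O: no H
  1 × O (charge -1): no H
  Total hydrogens = 14.
Molecular formula: C14H14N4O2

C14H14N4O2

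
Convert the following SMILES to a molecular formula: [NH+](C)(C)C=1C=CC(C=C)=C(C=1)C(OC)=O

Heavy atoms from the SMILES: 12 C, 1 N, 2 O.
Implicit hydrogens by atom environment:
  3 × C: 3 H each → 9
  3 × C (aromatic): 1 H each → 3
  3 × C (aromatic): no H
  2 × O: no H
  1 × C: 2 H
  1 × C: 1 H
  1 × C: no H
  1 × N (charge +1): 1 H
  Total hydrogens = 16.
Net charge +1.
Molecular formula: C12H16NO2+

C12H16NO2+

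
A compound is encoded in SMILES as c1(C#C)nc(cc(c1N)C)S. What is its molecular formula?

Heavy atoms from the SMILES: 8 C, 2 N, 1 S.
Implicit hydrogens by atom environment:
  4 × C (aromatic): no H
  1 × C: 3 H
  1 × C (aromatic): 1 H
  1 × C: 1 H
  1 × C: no H
  1 × N: 2 H
  1 × N (aromatic): no H
  1 × S: 1 H
  Total hydrogens = 8.
Molecular formula: C8H8N2S

C8H8N2S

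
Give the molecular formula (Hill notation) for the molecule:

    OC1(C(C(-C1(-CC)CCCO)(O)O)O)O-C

C10H20O6

Heavy atoms from the SMILES: 10 C, 6 O.
Implicit hydrogens by atom environment:
  5 × O: 1 H each → 5
  4 × C: 2 H each → 8
  3 × C: no H
  2 × C: 3 H each → 6
  1 × C: 1 H
  1 × O: no H
  Total hydrogens = 20.
Molecular formula: C10H20O6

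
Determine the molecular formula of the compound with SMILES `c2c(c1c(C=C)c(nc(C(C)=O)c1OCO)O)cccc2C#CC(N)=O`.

C19H16N2O5

Heavy atoms from the SMILES: 19 C, 2 N, 5 O.
Implicit hydrogens by atom environment:
  7 × C (aromatic): no H
  4 × C (aromatic): 1 H each → 4
  4 × C: no H
  3 × O: no H
  2 × C: 2 H each → 4
  2 × O: 1 H each → 2
  1 × C: 3 H
  1 × C: 1 H
  1 × N: 2 H
  1 × N (aromatic): no H
  Total hydrogens = 16.
Molecular formula: C19H16N2O5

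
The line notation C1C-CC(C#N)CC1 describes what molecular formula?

Heavy atoms from the SMILES: 7 C, 1 N.
Implicit hydrogens by atom environment:
  5 × C: 2 H each → 10
  1 × C: 1 H
  1 × C: no H
  1 × N: no H
  Total hydrogens = 11.
Molecular formula: C7H11N

C7H11N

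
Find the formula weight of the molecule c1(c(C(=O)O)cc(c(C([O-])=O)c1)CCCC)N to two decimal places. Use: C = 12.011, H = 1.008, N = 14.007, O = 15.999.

236.25

Molecular formula: C12H14NO4-.
M = 12×12.011 + 14×1.008 + 1×14.007 + 4×15.999 = 236.25 g/mol.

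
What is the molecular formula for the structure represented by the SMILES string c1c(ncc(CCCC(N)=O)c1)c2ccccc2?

Heavy atoms from the SMILES: 15 C, 2 N, 1 O.
Implicit hydrogens by atom environment:
  8 × C (aromatic): 1 H each → 8
  3 × C: 2 H each → 6
  3 × C (aromatic): no H
  1 × C: no H
  1 × N: 2 H
  1 × N (aromatic): no H
  1 × O: no H
  Total hydrogens = 16.
Molecular formula: C15H16N2O

C15H16N2O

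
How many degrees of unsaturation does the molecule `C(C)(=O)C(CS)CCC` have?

Molecular formula from the SMILES: C7H14OS.
DoU = (2C + 2 + N − H − X)/2 = (2·7 + 2 + 0 − 14 − 0)/2 = 2/2 = 1.
(Structurally: 0 ring(s) + 1 π bond(s) = 1.)

1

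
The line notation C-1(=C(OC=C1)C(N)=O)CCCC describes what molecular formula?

Heavy atoms from the SMILES: 9 C, 1 N, 2 O.
Implicit hydrogens by atom environment:
  3 × C: 2 H each → 6
  2 × C (aromatic): 1 H each → 2
  2 × C (aromatic): no H
  1 × C: 3 H
  1 × C: no H
  1 × N: 2 H
  1 × O (aromatic): no H
  1 × O: no H
  Total hydrogens = 13.
Molecular formula: C9H13NO2

C9H13NO2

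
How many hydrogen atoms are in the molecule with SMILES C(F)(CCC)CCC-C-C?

19

Hydrogens are implicit in SMILES; fill each atom to its normal valence:
  6 × C: 2 H each → 12
  2 × C: 3 H each → 6
  1 × C: 1 H
  1 × F: no H
  Total hydrogens = 19.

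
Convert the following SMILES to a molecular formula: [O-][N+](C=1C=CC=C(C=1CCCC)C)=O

Heavy atoms from the SMILES: 11 C, 1 N, 2 O.
Implicit hydrogens by atom environment:
  3 × C: 2 H each → 6
  3 × C (aromatic): 1 H each → 3
  3 × C (aromatic): no H
  2 × C: 3 H each → 6
  1 × N (charge +1): no H
  1 × O: no H
  1 × O (charge -1): no H
  Total hydrogens = 15.
Molecular formula: C11H15NO2

C11H15NO2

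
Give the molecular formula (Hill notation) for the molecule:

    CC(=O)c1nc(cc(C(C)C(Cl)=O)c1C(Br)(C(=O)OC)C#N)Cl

C14H11BrCl2N2O4

Heavy atoms from the SMILES: 1 Br, 14 C, 2 Cl, 2 N, 4 O.
Implicit hydrogens by atom environment:
  5 × C: no H
  4 × C (aromatic): no H
  4 × O: no H
  3 × C: 3 H each → 9
  2 × Cl: no H
  1 × Br: no H
  1 × C (aromatic): 1 H
  1 × C: 1 H
  1 × N (aromatic): no H
  1 × N: no H
  Total hydrogens = 11.
Molecular formula: C14H11BrCl2N2O4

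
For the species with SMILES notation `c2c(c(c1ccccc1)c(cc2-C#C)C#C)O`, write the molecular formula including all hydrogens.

C16H10O

Heavy atoms from the SMILES: 16 C, 1 O.
Implicit hydrogens by atom environment:
  7 × C (aromatic): 1 H each → 7
  5 × C (aromatic): no H
  2 × C: 1 H each → 2
  2 × C: no H
  1 × O: 1 H
  Total hydrogens = 10.
Molecular formula: C16H10O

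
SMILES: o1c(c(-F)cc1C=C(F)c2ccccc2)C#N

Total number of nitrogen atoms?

1

The symbol for nitrogen appears 1 time in the SMILES.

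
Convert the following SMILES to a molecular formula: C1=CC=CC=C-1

Heavy atoms from the SMILES: 6 C.
Implicit hydrogens by atom environment:
  6 × C (aromatic): 1 H each → 6
  Total hydrogens = 6.
Molecular formula: C6H6

C6H6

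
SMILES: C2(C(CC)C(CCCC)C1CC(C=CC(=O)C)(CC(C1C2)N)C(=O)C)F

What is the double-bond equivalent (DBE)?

5

Molecular formula from the SMILES: C22H36FNO2.
DoU = (2C + 2 + N − H − X)/2 = (2·22 + 2 + 1 − 36 − 1)/2 = 10/2 = 5.
(Structurally: 2 ring(s) + 3 π bond(s) = 5.)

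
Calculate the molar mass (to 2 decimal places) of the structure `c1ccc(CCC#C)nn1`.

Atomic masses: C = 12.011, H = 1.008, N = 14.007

132.17

Molecular formula: C8H8N2.
M = 8×12.011 + 8×1.008 + 2×14.007 = 132.17 g/mol.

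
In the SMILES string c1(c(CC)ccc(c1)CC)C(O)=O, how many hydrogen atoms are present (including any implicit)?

14

Hydrogens are implicit in SMILES; fill each atom to its normal valence:
  3 × C (aromatic): 1 H each → 3
  3 × C (aromatic): no H
  2 × C: 3 H each → 6
  2 × C: 2 H each → 4
  1 × C: no H
  1 × O: 1 H
  1 × O: no H
  Total hydrogens = 14.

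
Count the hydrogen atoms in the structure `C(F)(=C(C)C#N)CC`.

Hydrogens are implicit in SMILES; fill each atom to its normal valence:
  3 × C: no H
  2 × C: 3 H each → 6
  1 × C: 2 H
  1 × F: no H
  1 × N: no H
  Total hydrogens = 8.

8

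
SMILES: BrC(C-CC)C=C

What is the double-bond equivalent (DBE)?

1

Molecular formula from the SMILES: C6H11Br.
DoU = (2C + 2 + N − H − X)/2 = (2·6 + 2 + 0 − 11 − 1)/2 = 2/2 = 1.
(Structurally: 0 ring(s) + 1 π bond(s) = 1.)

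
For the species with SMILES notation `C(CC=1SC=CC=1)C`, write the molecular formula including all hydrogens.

Heavy atoms from the SMILES: 7 C, 1 S.
Implicit hydrogens by atom environment:
  3 × C (aromatic): 1 H each → 3
  2 × C: 2 H each → 4
  1 × C: 3 H
  1 × C (aromatic): no H
  1 × S (aromatic): no H
  Total hydrogens = 10.
Molecular formula: C7H10S

C7H10S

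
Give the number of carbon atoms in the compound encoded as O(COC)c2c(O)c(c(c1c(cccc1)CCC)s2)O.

The symbol for carbon appears 15 times in the SMILES. Lowercase c denotes aromatic carbon and counts toward C.

15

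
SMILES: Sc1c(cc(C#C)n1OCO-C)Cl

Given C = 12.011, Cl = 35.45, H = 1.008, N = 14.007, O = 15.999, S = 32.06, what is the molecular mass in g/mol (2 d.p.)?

Molecular formula: C8H8ClNO2S.
M = 8×12.011 + 1×35.45 + 8×1.008 + 1×14.007 + 2×15.999 + 1×32.06 = 217.67 g/mol.

217.67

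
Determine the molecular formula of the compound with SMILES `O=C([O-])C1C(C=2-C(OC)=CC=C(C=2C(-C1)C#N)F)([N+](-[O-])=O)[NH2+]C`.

C14H14FN3O5

Heavy atoms from the SMILES: 14 C, 1 F, 3 N, 5 O.
Implicit hydrogens by atom environment:
  4 × C (aromatic): no H
  3 × C: no H
  3 × O: no H
  2 × C: 3 H each → 6
  2 × C (aromatic): 1 H each → 2
  2 × C: 1 H each → 2
  2 × O (charge -1): no H
  1 × C: 2 H
  1 × F: no H
  1 × N (charge +1): 2 H
  1 × N: no H
  1 × N (charge +1): no H
  Total hydrogens = 14.
Molecular formula: C14H14FN3O5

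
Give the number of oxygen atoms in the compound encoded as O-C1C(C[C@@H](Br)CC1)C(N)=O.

The symbol for oxygen appears 2 times in the SMILES.

2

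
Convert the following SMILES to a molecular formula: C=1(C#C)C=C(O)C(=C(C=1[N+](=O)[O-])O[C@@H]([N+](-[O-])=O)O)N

C9H7N3O7

Heavy atoms from the SMILES: 9 C, 3 N, 7 O.
Implicit hydrogens by atom environment:
  5 × C (aromatic): no H
  3 × O: no H
  2 × C: 1 H each → 2
  2 × N (charge +1): no H
  2 × O: 1 H each → 2
  2 × O (charge -1): no H
  1 × C (aromatic): 1 H
  1 × C: no H
  1 × N: 2 H
  Total hydrogens = 7.
Molecular formula: C9H7N3O7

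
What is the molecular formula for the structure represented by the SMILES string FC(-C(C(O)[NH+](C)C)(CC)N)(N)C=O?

C8H19FN3O2+

Heavy atoms from the SMILES: 8 C, 1 F, 3 N, 2 O.
Implicit hydrogens by atom environment:
  3 × C: 3 H each → 9
  2 × C: 1 H each → 2
  2 × C: no H
  2 × N: 2 H each → 4
  1 × C: 2 H
  1 × F: no H
  1 × N (charge +1): 1 H
  1 × O: 1 H
  1 × O: no H
  Total hydrogens = 19.
Net charge +1.
Molecular formula: C8H19FN3O2+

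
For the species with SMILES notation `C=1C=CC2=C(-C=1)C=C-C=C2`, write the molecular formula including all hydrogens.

C10H8

Heavy atoms from the SMILES: 10 C.
Implicit hydrogens by atom environment:
  8 × C (aromatic): 1 H each → 8
  2 × C (aromatic): no H
  Total hydrogens = 8.
Molecular formula: C10H8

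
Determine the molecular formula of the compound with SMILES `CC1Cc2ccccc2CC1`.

C11H14

Heavy atoms from the SMILES: 11 C.
Implicit hydrogens by atom environment:
  4 × C (aromatic): 1 H each → 4
  3 × C: 2 H each → 6
  2 × C (aromatic): no H
  1 × C: 3 H
  1 × C: 1 H
  Total hydrogens = 14.
Molecular formula: C11H14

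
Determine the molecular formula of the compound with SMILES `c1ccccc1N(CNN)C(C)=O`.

Heavy atoms from the SMILES: 9 C, 3 N, 1 O.
Implicit hydrogens by atom environment:
  5 × C (aromatic): 1 H each → 5
  1 × C: 3 H
  1 × C: 2 H
  1 × C: no H
  1 × C (aromatic): no H
  1 × N: 2 H
  1 × N: 1 H
  1 × N: no H
  1 × O: no H
  Total hydrogens = 13.
Molecular formula: C9H13N3O

C9H13N3O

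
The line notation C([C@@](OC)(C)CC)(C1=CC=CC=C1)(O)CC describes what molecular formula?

Heavy atoms from the SMILES: 14 C, 2 O.
Implicit hydrogens by atom environment:
  5 × C (aromatic): 1 H each → 5
  4 × C: 3 H each → 12
  2 × C: 2 H each → 4
  2 × C: no H
  1 × C (aromatic): no H
  1 × O: 1 H
  1 × O: no H
  Total hydrogens = 22.
Molecular formula: C14H22O2

C14H22O2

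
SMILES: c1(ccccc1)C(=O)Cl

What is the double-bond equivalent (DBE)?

5

Molecular formula from the SMILES: C7H5ClO.
DoU = (2C + 2 + N − H − X)/2 = (2·7 + 2 + 0 − 5 − 1)/2 = 10/2 = 5.
(Structurally: 1 ring(s) + 4 π bond(s) = 5.)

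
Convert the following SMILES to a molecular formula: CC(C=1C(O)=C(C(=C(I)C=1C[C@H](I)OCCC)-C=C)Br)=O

C15H17BrI2O3

Heavy atoms from the SMILES: 1 Br, 15 C, 2 I, 3 O.
Implicit hydrogens by atom environment:
  6 × C (aromatic): no H
  4 × C: 2 H each → 8
  2 × C: 3 H each → 6
  2 × C: 1 H each → 2
  2 × I: no H
  2 × O: no H
  1 × Br: no H
  1 × C: no H
  1 × O: 1 H
  Total hydrogens = 17.
Molecular formula: C15H17BrI2O3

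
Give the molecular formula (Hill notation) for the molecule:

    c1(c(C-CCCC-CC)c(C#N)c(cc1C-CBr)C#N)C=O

C18H21BrN2O

Heavy atoms from the SMILES: 1 Br, 18 C, 2 N, 1 O.
Implicit hydrogens by atom environment:
  8 × C: 2 H each → 16
  5 × C (aromatic): no H
  2 × C: no H
  2 × N: no H
  1 × Br: no H
  1 × C: 3 H
  1 × C (aromatic): 1 H
  1 × C: 1 H
  1 × O: no H
  Total hydrogens = 21.
Molecular formula: C18H21BrN2O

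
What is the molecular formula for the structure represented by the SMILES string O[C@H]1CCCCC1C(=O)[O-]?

Heavy atoms from the SMILES: 7 C, 3 O.
Implicit hydrogens by atom environment:
  4 × C: 2 H each → 8
  2 × C: 1 H each → 2
  1 × C: no H
  1 × O: 1 H
  1 × O: no H
  1 × O (charge -1): no H
  Total hydrogens = 11.
Net charge -1.
Molecular formula: C7H11O3-

C7H11O3-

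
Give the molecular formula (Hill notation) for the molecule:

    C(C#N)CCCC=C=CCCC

C11H17N

Heavy atoms from the SMILES: 11 C, 1 N.
Implicit hydrogens by atom environment:
  6 × C: 2 H each → 12
  2 × C: 1 H each → 2
  2 × C: no H
  1 × C: 3 H
  1 × N: no H
  Total hydrogens = 17.
Molecular formula: C11H17N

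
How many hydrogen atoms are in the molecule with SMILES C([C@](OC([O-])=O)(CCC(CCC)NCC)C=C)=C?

Hydrogens are implicit in SMILES; fill each atom to its normal valence:
  7 × C: 2 H each → 14
  3 × C: 1 H each → 3
  2 × C: 3 H each → 6
  2 × C: no H
  2 × O: no H
  1 × N: 1 H
  1 × O (charge -1): no H
  Total hydrogens = 24.

24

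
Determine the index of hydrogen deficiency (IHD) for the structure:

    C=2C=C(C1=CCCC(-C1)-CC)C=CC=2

Molecular formula from the SMILES: C14H18.
DoU = (2C + 2 + N − H − X)/2 = (2·14 + 2 + 0 − 18 − 0)/2 = 12/2 = 6.
(Structurally: 2 ring(s) + 4 π bond(s) = 6.)

6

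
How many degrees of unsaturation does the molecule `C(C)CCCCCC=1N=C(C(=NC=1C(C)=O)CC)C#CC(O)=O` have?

8

Molecular formula from the SMILES: C18H24N2O3.
DoU = (2C + 2 + N − H − X)/2 = (2·18 + 2 + 2 − 24 − 0)/2 = 16/2 = 8.
(Structurally: 1 ring(s) + 7 π bond(s) = 8.)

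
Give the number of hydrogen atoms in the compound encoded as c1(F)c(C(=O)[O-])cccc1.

Hydrogens are implicit in SMILES; fill each atom to its normal valence:
  4 × C (aromatic): 1 H each → 4
  2 × C (aromatic): no H
  1 × C: no H
  1 × F: no H
  1 × O: no H
  1 × O (charge -1): no H
  Total hydrogens = 4.

4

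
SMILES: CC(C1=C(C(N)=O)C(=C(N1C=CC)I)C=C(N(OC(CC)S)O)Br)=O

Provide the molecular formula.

Heavy atoms from the SMILES: 1 Br, 15 C, 1 I, 3 N, 4 O, 1 S.
Implicit hydrogens by atom environment:
  4 × C: 1 H each → 4
  4 × C (aromatic): no H
  3 × C: 3 H each → 9
  3 × C: no H
  3 × O: no H
  1 × Br: no H
  1 × C: 2 H
  1 × I: no H
  1 × N: 2 H
  1 × N (aromatic): no H
  1 × N: no H
  1 × O: 1 H
  1 × S: 1 H
  Total hydrogens = 19.
Molecular formula: C15H19BrIN3O4S

C15H19BrIN3O4S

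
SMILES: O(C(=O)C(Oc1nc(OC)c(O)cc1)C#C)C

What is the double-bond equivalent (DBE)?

Molecular formula from the SMILES: C11H11NO5.
DoU = (2C + 2 + N − H − X)/2 = (2·11 + 2 + 1 − 11 − 0)/2 = 14/2 = 7.
(Structurally: 1 ring(s) + 6 π bond(s) = 7.)

7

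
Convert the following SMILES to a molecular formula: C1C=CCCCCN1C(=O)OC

Heavy atoms from the SMILES: 9 C, 1 N, 2 O.
Implicit hydrogens by atom environment:
  5 × C: 2 H each → 10
  2 × C: 1 H each → 2
  2 × O: no H
  1 × C: 3 H
  1 × C: no H
  1 × N: no H
  Total hydrogens = 15.
Molecular formula: C9H15NO2

C9H15NO2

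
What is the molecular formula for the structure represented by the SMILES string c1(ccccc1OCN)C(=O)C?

Heavy atoms from the SMILES: 9 C, 1 N, 2 O.
Implicit hydrogens by atom environment:
  4 × C (aromatic): 1 H each → 4
  2 × C (aromatic): no H
  2 × O: no H
  1 × C: 3 H
  1 × C: 2 H
  1 × C: no H
  1 × N: 2 H
  Total hydrogens = 11.
Molecular formula: C9H11NO2

C9H11NO2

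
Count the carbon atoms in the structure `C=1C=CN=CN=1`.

The symbol for carbon appears 4 times in the SMILES.

4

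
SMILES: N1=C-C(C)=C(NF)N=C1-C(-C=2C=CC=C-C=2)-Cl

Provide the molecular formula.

C12H11ClFN3

Heavy atoms from the SMILES: 12 C, 1 Cl, 1 F, 3 N.
Implicit hydrogens by atom environment:
  6 × C (aromatic): 1 H each → 6
  4 × C (aromatic): no H
  2 × N (aromatic): no H
  1 × C: 3 H
  1 × C: 1 H
  1 × Cl: no H
  1 × F: no H
  1 × N: 1 H
  Total hydrogens = 11.
Molecular formula: C12H11ClFN3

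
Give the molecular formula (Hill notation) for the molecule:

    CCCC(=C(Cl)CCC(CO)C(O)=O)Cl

C10H16Cl2O3

Heavy atoms from the SMILES: 10 C, 2 Cl, 3 O.
Implicit hydrogens by atom environment:
  5 × C: 2 H each → 10
  3 × C: no H
  2 × Cl: no H
  2 × O: 1 H each → 2
  1 × C: 3 H
  1 × C: 1 H
  1 × O: no H
  Total hydrogens = 16.
Molecular formula: C10H16Cl2O3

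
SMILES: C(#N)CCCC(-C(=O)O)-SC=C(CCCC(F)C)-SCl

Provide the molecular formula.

C13H19ClFNO2S2

Heavy atoms from the SMILES: 13 C, 1 Cl, 1 F, 1 N, 2 O, 2 S.
Implicit hydrogens by atom environment:
  6 × C: 2 H each → 12
  3 × C: 1 H each → 3
  3 × C: no H
  2 × S: no H
  1 × C: 3 H
  1 × Cl: no H
  1 × F: no H
  1 × N: no H
  1 × O: 1 H
  1 × O: no H
  Total hydrogens = 19.
Molecular formula: C13H19ClFNO2S2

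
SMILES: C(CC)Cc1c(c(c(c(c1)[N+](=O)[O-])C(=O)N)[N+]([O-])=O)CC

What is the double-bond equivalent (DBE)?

Molecular formula from the SMILES: C13H17N3O5.
DoU = (2C + 2 + N − H − X)/2 = (2·13 + 2 + 3 − 17 − 0)/2 = 14/2 = 7.
(Structurally: 1 ring(s) + 6 π bond(s) = 7.)

7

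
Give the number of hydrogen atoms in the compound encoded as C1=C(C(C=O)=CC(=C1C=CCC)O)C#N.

Hydrogens are implicit in SMILES; fill each atom to its normal valence:
  4 × C (aromatic): no H
  3 × C: 1 H each → 3
  2 × C (aromatic): 1 H each → 2
  1 × C: 3 H
  1 × C: 2 H
  1 × C: no H
  1 × N: no H
  1 × O: 1 H
  1 × O: no H
  Total hydrogens = 11.

11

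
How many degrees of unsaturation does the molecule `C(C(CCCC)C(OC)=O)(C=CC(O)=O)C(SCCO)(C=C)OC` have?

4

Molecular formula from the SMILES: C17H28O6S.
DoU = (2C + 2 + N − H − X)/2 = (2·17 + 2 + 0 − 28 − 0)/2 = 8/2 = 4.
(Structurally: 0 ring(s) + 4 π bond(s) = 4.)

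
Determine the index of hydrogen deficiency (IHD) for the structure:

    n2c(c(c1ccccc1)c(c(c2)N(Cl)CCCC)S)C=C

9

Molecular formula from the SMILES: C17H19ClN2S.
DoU = (2C + 2 + N − H − X)/2 = (2·17 + 2 + 2 − 19 − 1)/2 = 18/2 = 9.
(Structurally: 2 ring(s) + 7 π bond(s) = 9.)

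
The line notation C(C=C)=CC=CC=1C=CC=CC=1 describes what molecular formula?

C12H12

Heavy atoms from the SMILES: 12 C.
Implicit hydrogens by atom environment:
  5 × C: 1 H each → 5
  5 × C (aromatic): 1 H each → 5
  1 × C: 2 H
  1 × C (aromatic): no H
  Total hydrogens = 12.
Molecular formula: C12H12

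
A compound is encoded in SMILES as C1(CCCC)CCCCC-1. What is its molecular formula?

C10H20

Heavy atoms from the SMILES: 10 C.
Implicit hydrogens by atom environment:
  8 × C: 2 H each → 16
  1 × C: 3 H
  1 × C: 1 H
  Total hydrogens = 20.
Molecular formula: C10H20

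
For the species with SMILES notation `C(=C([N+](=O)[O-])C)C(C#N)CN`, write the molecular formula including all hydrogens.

Heavy atoms from the SMILES: 6 C, 3 N, 2 O.
Implicit hydrogens by atom environment:
  2 × C: 1 H each → 2
  2 × C: no H
  1 × C: 3 H
  1 × C: 2 H
  1 × N: 2 H
  1 × N: no H
  1 × N (charge +1): no H
  1 × O: no H
  1 × O (charge -1): no H
  Total hydrogens = 9.
Molecular formula: C6H9N3O2

C6H9N3O2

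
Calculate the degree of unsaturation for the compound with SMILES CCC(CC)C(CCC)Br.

Molecular formula from the SMILES: C9H19Br.
DoU = (2C + 2 + N − H − X)/2 = (2·9 + 2 + 0 − 19 − 1)/2 = 0/2 = 0.
(Structurally: 0 ring(s) + 0 π bond(s) = 0.)

0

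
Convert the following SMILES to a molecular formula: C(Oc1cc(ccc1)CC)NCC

C11H17NO

Heavy atoms from the SMILES: 11 C, 1 N, 1 O.
Implicit hydrogens by atom environment:
  4 × C (aromatic): 1 H each → 4
  3 × C: 2 H each → 6
  2 × C: 3 H each → 6
  2 × C (aromatic): no H
  1 × N: 1 H
  1 × O: no H
  Total hydrogens = 17.
Molecular formula: C11H17NO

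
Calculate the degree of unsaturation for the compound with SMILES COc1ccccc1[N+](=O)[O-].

5

Molecular formula from the SMILES: C7H7NO3.
DoU = (2C + 2 + N − H − X)/2 = (2·7 + 2 + 1 − 7 − 0)/2 = 10/2 = 5.
(Structurally: 1 ring(s) + 4 π bond(s) = 5.)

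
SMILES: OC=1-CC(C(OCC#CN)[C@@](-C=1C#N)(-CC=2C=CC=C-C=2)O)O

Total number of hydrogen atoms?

Hydrogens are implicit in SMILES; fill each atom to its normal valence:
  6 × C: no H
  5 × C (aromatic): 1 H each → 5
  3 × C: 2 H each → 6
  3 × O: 1 H each → 3
  2 × C: 1 H each → 2
  1 × C (aromatic): no H
  1 × N: 2 H
  1 × N: no H
  1 × O: no H
  Total hydrogens = 18.

18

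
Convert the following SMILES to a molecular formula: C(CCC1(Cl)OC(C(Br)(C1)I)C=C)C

C10H15BrClIO

Heavy atoms from the SMILES: 1 Br, 10 C, 1 Cl, 1 I, 1 O.
Implicit hydrogens by atom environment:
  5 × C: 2 H each → 10
  2 × C: 1 H each → 2
  2 × C: no H
  1 × Br: no H
  1 × C: 3 H
  1 × Cl: no H
  1 × I: no H
  1 × O: no H
  Total hydrogens = 15.
Molecular formula: C10H15BrClIO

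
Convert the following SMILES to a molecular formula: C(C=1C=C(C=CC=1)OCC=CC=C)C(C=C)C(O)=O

Heavy atoms from the SMILES: 16 C, 3 O.
Implicit hydrogens by atom environment:
  5 × C: 1 H each → 5
  4 × C: 2 H each → 8
  4 × C (aromatic): 1 H each → 4
  2 × C (aromatic): no H
  2 × O: no H
  1 × C: no H
  1 × O: 1 H
  Total hydrogens = 18.
Molecular formula: C16H18O3

C16H18O3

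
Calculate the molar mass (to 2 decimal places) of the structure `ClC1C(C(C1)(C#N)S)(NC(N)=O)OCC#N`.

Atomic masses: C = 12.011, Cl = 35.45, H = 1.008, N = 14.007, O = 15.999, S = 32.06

Molecular formula: C8H9ClN4O2S.
M = 8×12.011 + 1×35.45 + 9×1.008 + 4×14.007 + 2×15.999 + 1×32.06 = 260.70 g/mol.

260.70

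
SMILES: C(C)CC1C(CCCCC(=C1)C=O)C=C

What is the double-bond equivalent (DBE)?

Molecular formula from the SMILES: C14H22O.
DoU = (2C + 2 + N − H − X)/2 = (2·14 + 2 + 0 − 22 − 0)/2 = 8/2 = 4.
(Structurally: 1 ring(s) + 3 π bond(s) = 4.)

4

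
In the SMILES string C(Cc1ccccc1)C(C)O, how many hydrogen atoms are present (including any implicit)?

Hydrogens are implicit in SMILES; fill each atom to its normal valence:
  5 × C (aromatic): 1 H each → 5
  2 × C: 2 H each → 4
  1 × C: 3 H
  1 × C: 1 H
  1 × C (aromatic): no H
  1 × O: 1 H
  Total hydrogens = 14.

14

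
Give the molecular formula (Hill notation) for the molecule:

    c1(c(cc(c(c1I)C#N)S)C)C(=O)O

C9H6INO2S

Heavy atoms from the SMILES: 9 C, 1 I, 1 N, 2 O, 1 S.
Implicit hydrogens by atom environment:
  5 × C (aromatic): no H
  2 × C: no H
  1 × C: 3 H
  1 × C (aromatic): 1 H
  1 × I: no H
  1 × N: no H
  1 × O: 1 H
  1 × O: no H
  1 × S: 1 H
  Total hydrogens = 6.
Molecular formula: C9H6INO2S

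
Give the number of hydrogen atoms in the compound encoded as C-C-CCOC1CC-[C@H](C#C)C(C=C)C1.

22

Hydrogens are implicit in SMILES; fill each atom to its normal valence:
  7 × C: 2 H each → 14
  5 × C: 1 H each → 5
  1 × C: 3 H
  1 × C: no H
  1 × O: no H
  Total hydrogens = 22.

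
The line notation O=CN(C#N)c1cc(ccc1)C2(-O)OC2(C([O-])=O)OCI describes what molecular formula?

Heavy atoms from the SMILES: 12 C, 1 I, 2 N, 6 O.
Implicit hydrogens by atom environment:
  4 × C (aromatic): 1 H each → 4
  4 × C: no H
  4 × O: no H
  2 × C (aromatic): no H
  2 × N: no H
  1 × C: 2 H
  1 × C: 1 H
  1 × I: no H
  1 × O: 1 H
  1 × O (charge -1): no H
  Total hydrogens = 8.
Net charge -1.
Molecular formula: C12H8IN2O6-

C12H8IN2O6-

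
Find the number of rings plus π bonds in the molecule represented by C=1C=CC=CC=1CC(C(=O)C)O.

5

Molecular formula from the SMILES: C10H12O2.
DoU = (2C + 2 + N − H − X)/2 = (2·10 + 2 + 0 − 12 − 0)/2 = 10/2 = 5.
(Structurally: 1 ring(s) + 4 π bond(s) = 5.)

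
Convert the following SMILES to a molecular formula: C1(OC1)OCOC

Heavy atoms from the SMILES: 4 C, 3 O.
Implicit hydrogens by atom environment:
  3 × O: no H
  2 × C: 2 H each → 4
  1 × C: 3 H
  1 × C: 1 H
  Total hydrogens = 8.
Molecular formula: C4H8O3

C4H8O3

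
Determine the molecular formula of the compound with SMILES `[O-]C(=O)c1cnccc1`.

Heavy atoms from the SMILES: 6 C, 1 N, 2 O.
Implicit hydrogens by atom environment:
  4 × C (aromatic): 1 H each → 4
  1 × C (aromatic): no H
  1 × C: no H
  1 × N (aromatic): no H
  1 × O: no H
  1 × O (charge -1): no H
  Total hydrogens = 4.
Net charge -1.
Molecular formula: C6H4NO2-

C6H4NO2-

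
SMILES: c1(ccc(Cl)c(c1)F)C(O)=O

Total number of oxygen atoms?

2

The symbol for oxygen appears 2 times in the SMILES.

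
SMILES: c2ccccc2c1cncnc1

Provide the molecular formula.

Heavy atoms from the SMILES: 10 C, 2 N.
Implicit hydrogens by atom environment:
  8 × C (aromatic): 1 H each → 8
  2 × C (aromatic): no H
  2 × N (aromatic): no H
  Total hydrogens = 8.
Molecular formula: C10H8N2

C10H8N2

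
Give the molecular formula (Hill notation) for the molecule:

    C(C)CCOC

Heavy atoms from the SMILES: 5 C, 1 O.
Implicit hydrogens by atom environment:
  3 × C: 2 H each → 6
  2 × C: 3 H each → 6
  1 × O: no H
  Total hydrogens = 12.
Molecular formula: C5H12O

C5H12O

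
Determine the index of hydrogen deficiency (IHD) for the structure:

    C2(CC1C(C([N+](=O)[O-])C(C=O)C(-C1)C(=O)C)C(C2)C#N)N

Molecular formula from the SMILES: C14H19N3O4.
DoU = (2C + 2 + N − H − X)/2 = (2·14 + 2 + 3 − 19 − 0)/2 = 14/2 = 7.
(Structurally: 2 ring(s) + 5 π bond(s) = 7.)

7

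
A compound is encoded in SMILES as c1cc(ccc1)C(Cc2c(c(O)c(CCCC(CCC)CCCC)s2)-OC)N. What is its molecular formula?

C24H37NO2S

Heavy atoms from the SMILES: 24 C, 1 N, 2 O, 1 S.
Implicit hydrogens by atom environment:
  9 × C: 2 H each → 18
  5 × C (aromatic): 1 H each → 5
  5 × C (aromatic): no H
  3 × C: 3 H each → 9
  2 × C: 1 H each → 2
  1 × N: 2 H
  1 × O: 1 H
  1 × O: no H
  1 × S (aromatic): no H
  Total hydrogens = 37.
Molecular formula: C24H37NO2S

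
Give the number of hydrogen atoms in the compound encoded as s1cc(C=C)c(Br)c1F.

Hydrogens are implicit in SMILES; fill each atom to its normal valence:
  3 × C (aromatic): no H
  1 × Br: no H
  1 × C: 2 H
  1 × C (aromatic): 1 H
  1 × C: 1 H
  1 × F: no H
  1 × S (aromatic): no H
  Total hydrogens = 4.

4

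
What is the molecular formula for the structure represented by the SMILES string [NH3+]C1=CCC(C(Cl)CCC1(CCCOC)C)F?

C13H24ClFNO+

Heavy atoms from the SMILES: 13 C, 1 Cl, 1 F, 1 N, 1 O.
Implicit hydrogens by atom environment:
  6 × C: 2 H each → 12
  3 × C: 1 H each → 3
  2 × C: 3 H each → 6
  2 × C: no H
  1 × Cl: no H
  1 × F: no H
  1 × N (charge +1): 3 H
  1 × O: no H
  Total hydrogens = 24.
Net charge +1.
Molecular formula: C13H24ClFNO+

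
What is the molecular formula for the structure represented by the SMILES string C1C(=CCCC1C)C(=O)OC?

C9H14O2

Heavy atoms from the SMILES: 9 C, 2 O.
Implicit hydrogens by atom environment:
  3 × C: 2 H each → 6
  2 × C: 3 H each → 6
  2 × C: 1 H each → 2
  2 × C: no H
  2 × O: no H
  Total hydrogens = 14.
Molecular formula: C9H14O2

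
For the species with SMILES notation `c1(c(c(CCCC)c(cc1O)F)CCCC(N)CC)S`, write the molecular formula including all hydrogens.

Heavy atoms from the SMILES: 16 C, 1 F, 1 N, 1 O, 1 S.
Implicit hydrogens by atom environment:
  7 × C: 2 H each → 14
  5 × C (aromatic): no H
  2 × C: 3 H each → 6
  1 × C (aromatic): 1 H
  1 × C: 1 H
  1 × F: no H
  1 × N: 2 H
  1 × O: 1 H
  1 × S: 1 H
  Total hydrogens = 26.
Molecular formula: C16H26FNOS

C16H26FNOS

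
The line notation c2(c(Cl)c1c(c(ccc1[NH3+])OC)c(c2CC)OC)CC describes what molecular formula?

C16H21ClNO2+

Heavy atoms from the SMILES: 16 C, 1 Cl, 1 N, 2 O.
Implicit hydrogens by atom environment:
  8 × C (aromatic): no H
  4 × C: 3 H each → 12
  2 × C: 2 H each → 4
  2 × C (aromatic): 1 H each → 2
  2 × O: no H
  1 × Cl: no H
  1 × N (charge +1): 3 H
  Total hydrogens = 21.
Net charge +1.
Molecular formula: C16H21ClNO2+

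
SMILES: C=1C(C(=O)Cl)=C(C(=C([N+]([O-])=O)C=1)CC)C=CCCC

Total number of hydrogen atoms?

Hydrogens are implicit in SMILES; fill each atom to its normal valence:
  4 × C (aromatic): no H
  3 × C: 2 H each → 6
  2 × C: 3 H each → 6
  2 × C (aromatic): 1 H each → 2
  2 × C: 1 H each → 2
  2 × O: no H
  1 × C: no H
  1 × Cl: no H
  1 × N (charge +1): no H
  1 × O (charge -1): no H
  Total hydrogens = 16.

16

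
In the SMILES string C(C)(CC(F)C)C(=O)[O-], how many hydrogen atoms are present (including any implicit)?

10

Hydrogens are implicit in SMILES; fill each atom to its normal valence:
  2 × C: 3 H each → 6
  2 × C: 1 H each → 2
  1 × C: 2 H
  1 × C: no H
  1 × F: no H
  1 × O: no H
  1 × O (charge -1): no H
  Total hydrogens = 10.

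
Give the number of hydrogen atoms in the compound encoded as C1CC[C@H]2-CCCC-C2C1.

Hydrogens are implicit in SMILES; fill each atom to its normal valence:
  8 × C: 2 H each → 16
  2 × C: 1 H each → 2
  Total hydrogens = 18.

18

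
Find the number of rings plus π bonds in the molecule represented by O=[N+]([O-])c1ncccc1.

5

Molecular formula from the SMILES: C5H4N2O2.
DoU = (2C + 2 + N − H − X)/2 = (2·5 + 2 + 2 − 4 − 0)/2 = 10/2 = 5.
(Structurally: 1 ring(s) + 4 π bond(s) = 5.)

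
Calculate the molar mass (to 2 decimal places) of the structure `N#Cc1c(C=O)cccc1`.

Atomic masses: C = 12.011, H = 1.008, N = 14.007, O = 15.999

Molecular formula: C8H5NO.
M = 8×12.011 + 5×1.008 + 1×14.007 + 1×15.999 = 131.13 g/mol.

131.13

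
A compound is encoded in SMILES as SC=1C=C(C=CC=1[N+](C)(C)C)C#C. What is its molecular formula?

C11H14NS+

Heavy atoms from the SMILES: 11 C, 1 N, 1 S.
Implicit hydrogens by atom environment:
  3 × C: 3 H each → 9
  3 × C (aromatic): 1 H each → 3
  3 × C (aromatic): no H
  1 × C: 1 H
  1 × C: no H
  1 × N (charge +1): no H
  1 × S: 1 H
  Total hydrogens = 14.
Net charge +1.
Molecular formula: C11H14NS+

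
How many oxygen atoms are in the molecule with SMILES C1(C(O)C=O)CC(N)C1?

2

The symbol for oxygen appears 2 times in the SMILES.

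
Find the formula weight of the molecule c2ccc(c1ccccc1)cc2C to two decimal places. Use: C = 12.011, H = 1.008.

Molecular formula: C13H12.
M = 13×12.011 + 12×1.008 = 168.24 g/mol.

168.24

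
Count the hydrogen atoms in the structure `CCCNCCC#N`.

Hydrogens are implicit in SMILES; fill each atom to its normal valence:
  4 × C: 2 H each → 8
  1 × C: 3 H
  1 × C: no H
  1 × N: 1 H
  1 × N: no H
  Total hydrogens = 12.

12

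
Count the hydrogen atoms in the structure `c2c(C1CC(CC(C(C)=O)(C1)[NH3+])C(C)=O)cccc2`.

22

Hydrogens are implicit in SMILES; fill each atom to its normal valence:
  5 × C (aromatic): 1 H each → 5
  3 × C: 2 H each → 6
  3 × C: no H
  2 × C: 3 H each → 6
  2 × C: 1 H each → 2
  2 × O: no H
  1 × C (aromatic): no H
  1 × N (charge +1): 3 H
  Total hydrogens = 22.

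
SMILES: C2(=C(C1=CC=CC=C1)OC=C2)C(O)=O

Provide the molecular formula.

C11H8O3

Heavy atoms from the SMILES: 11 C, 3 O.
Implicit hydrogens by atom environment:
  7 × C (aromatic): 1 H each → 7
  3 × C (aromatic): no H
  1 × C: no H
  1 × O: 1 H
  1 × O (aromatic): no H
  1 × O: no H
  Total hydrogens = 8.
Molecular formula: C11H8O3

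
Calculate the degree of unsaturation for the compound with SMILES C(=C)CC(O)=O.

2

Molecular formula from the SMILES: C4H6O2.
DoU = (2C + 2 + N − H − X)/2 = (2·4 + 2 + 0 − 6 − 0)/2 = 4/2 = 2.
(Structurally: 0 ring(s) + 2 π bond(s) = 2.)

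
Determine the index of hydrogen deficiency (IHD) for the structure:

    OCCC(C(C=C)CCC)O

Molecular formula from the SMILES: C9H18O2.
DoU = (2C + 2 + N − H − X)/2 = (2·9 + 2 + 0 − 18 − 0)/2 = 2/2 = 1.
(Structurally: 0 ring(s) + 1 π bond(s) = 1.)

1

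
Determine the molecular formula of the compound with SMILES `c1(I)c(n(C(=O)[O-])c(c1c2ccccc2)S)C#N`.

C12H6IN2O2S-

Heavy atoms from the SMILES: 12 C, 1 I, 2 N, 2 O, 1 S.
Implicit hydrogens by atom environment:
  5 × C (aromatic): 1 H each → 5
  5 × C (aromatic): no H
  2 × C: no H
  1 × I: no H
  1 × N (aromatic): no H
  1 × N: no H
  1 × O: no H
  1 × O (charge -1): no H
  1 × S: 1 H
  Total hydrogens = 6.
Net charge -1.
Molecular formula: C12H6IN2O2S-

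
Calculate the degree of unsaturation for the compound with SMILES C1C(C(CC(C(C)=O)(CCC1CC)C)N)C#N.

Molecular formula from the SMILES: C14H24N2O.
DoU = (2C + 2 + N − H − X)/2 = (2·14 + 2 + 2 − 24 − 0)/2 = 8/2 = 4.
(Structurally: 1 ring(s) + 3 π bond(s) = 4.)

4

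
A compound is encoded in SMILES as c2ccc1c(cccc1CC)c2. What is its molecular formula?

C12H12

Heavy atoms from the SMILES: 12 C.
Implicit hydrogens by atom environment:
  7 × C (aromatic): 1 H each → 7
  3 × C (aromatic): no H
  1 × C: 3 H
  1 × C: 2 H
  Total hydrogens = 12.
Molecular formula: C12H12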